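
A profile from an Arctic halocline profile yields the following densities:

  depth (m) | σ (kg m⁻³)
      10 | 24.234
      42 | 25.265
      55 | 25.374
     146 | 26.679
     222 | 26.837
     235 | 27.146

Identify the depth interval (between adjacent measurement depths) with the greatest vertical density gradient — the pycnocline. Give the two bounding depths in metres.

10–42 m

Compute the density gradient over each adjacent pair:
  10–42 m: Δρ/Δz = 1.031/32 = 0.032 kg m⁻⁴
  42–55 m: Δρ/Δz = 0.109/13 = 8.4 × 10⁻³ kg m⁻⁴
  55–146 m: Δρ/Δz = 1.305/91 = 0.014 kg m⁻⁴
  146–222 m: Δρ/Δz = 0.158/76 = 2.1 × 10⁻³ kg m⁻⁴
  222–235 m: Δρ/Δz = 0.309/13 = 0.024 kg m⁻⁴
The largest gradient is in the 10–42 m interval — the pycnocline.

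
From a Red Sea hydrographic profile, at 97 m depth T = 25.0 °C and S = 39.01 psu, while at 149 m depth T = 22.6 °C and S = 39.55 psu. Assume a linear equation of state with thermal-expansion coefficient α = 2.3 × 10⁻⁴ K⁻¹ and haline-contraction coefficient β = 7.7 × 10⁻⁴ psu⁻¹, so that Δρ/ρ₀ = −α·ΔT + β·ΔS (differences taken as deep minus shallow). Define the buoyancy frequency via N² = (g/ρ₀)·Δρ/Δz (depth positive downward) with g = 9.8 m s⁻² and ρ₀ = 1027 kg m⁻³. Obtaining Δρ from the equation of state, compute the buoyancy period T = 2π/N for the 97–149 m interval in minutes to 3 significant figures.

7.75 min

ΔT = -2.4 K, ΔS = +0.54 psu (deep − shallow).
Δρ/ρ₀ = −αΔT + βΔS = 5.52 × 10⁻⁴ + 4.158 × 10⁻⁴ = 9.678 × 10⁻⁴, so Δρ ≈ 0.9939 kg m⁻³.
N² = (g/ρ₀)·Δρ/Δz = g·(Δρ/ρ₀)/Δz = 9.8 × 9.678 × 10⁻⁴ / 52 = 1.8239 × 10⁻⁴ s⁻².
N = √(1.8239 × 10⁻⁴) = 0.013505 rad s⁻¹ → T = 2π/N = 465.25 s = 7.7542 min ≈ 7.75 min.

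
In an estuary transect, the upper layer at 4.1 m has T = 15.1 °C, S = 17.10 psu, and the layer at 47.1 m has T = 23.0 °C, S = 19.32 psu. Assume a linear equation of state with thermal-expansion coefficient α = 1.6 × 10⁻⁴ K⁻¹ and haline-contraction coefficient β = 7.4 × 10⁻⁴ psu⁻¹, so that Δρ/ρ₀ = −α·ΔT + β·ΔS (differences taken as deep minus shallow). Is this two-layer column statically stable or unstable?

stable

ΔT = 23.0 − 15.1 = +7.9 K and ΔS = 19.32 − 17.10 = +2.22 psu (deep − shallow).
−αΔT = -1.264 × 10⁻³; βΔS = 1.6428 × 10⁻³; sum Δρ/ρ₀ = 3.788 × 10⁻⁴.
Δρ/ρ₀ > 0, so Δρ > 0: deeper water is denser → statically stable.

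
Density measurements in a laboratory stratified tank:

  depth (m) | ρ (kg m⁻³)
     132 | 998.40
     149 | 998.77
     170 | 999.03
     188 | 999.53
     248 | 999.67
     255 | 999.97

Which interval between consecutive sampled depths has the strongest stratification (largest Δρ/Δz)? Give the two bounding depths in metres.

Compute the density gradient over each adjacent pair:
  132–149 m: Δρ/Δz = 0.37/17 = 0.022 kg m⁻⁴
  149–170 m: Δρ/Δz = 0.26/21 = 0.012 kg m⁻⁴
  170–188 m: Δρ/Δz = 0.50/18 = 0.028 kg m⁻⁴
  188–248 m: Δρ/Δz = 0.14/60 = 2.3 × 10⁻³ kg m⁻⁴
  248–255 m: Δρ/Δz = 0.30/7 = 0.043 kg m⁻⁴
The largest gradient is in the 248–255 m interval — the pycnocline.

248–255 m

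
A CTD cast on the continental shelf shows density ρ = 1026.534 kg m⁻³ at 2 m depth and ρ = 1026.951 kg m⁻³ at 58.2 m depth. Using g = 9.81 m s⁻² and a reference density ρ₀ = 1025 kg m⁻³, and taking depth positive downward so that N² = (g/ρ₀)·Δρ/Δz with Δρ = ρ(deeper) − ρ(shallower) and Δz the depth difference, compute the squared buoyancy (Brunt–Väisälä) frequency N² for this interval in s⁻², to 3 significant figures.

7.10 × 10⁻⁵ s⁻²

Δρ = 1026.951 − 1026.534 = 0.417 kg m⁻³ over Δz = 58.2 − 2 = 56.2 m.
N² = (9.81/1025) × (0.417/56.2) = 7.1014 × 10⁻⁵ s⁻² ≈ 7.10 × 10⁻⁵ s⁻².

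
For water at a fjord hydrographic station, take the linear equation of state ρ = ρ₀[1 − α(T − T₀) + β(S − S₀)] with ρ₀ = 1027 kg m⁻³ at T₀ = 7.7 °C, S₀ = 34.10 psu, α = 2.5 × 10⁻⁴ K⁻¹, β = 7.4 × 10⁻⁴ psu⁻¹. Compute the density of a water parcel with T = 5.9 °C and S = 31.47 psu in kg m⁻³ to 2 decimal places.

T − T₀ = -1.8 K, S − S₀ = -2.63 psu.
Bracket = 1 − α·(-1.8) + β·(-2.63) = 1 + (-1.4962 × 10⁻³) = 0.9985038.
ρ = 1027 × 0.9985038 = 1025.46 kg m⁻³.

1025.46 kg m⁻³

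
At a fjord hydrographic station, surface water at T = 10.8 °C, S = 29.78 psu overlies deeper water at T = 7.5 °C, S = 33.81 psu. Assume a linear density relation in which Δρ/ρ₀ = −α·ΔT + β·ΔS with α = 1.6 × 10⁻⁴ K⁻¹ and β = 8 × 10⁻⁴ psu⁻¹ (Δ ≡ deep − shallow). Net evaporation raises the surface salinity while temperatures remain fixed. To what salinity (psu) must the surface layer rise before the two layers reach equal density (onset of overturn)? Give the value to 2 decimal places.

Neutral buoyancy requires −α(T_deep − T_surf) + β(S_deep − S_surf′) = 0.
S_surf′ = S_deep − (α/β)·ΔT = 33.81 − (1.6 × 10⁻⁴/8 × 10⁻⁴)·(-3.3) = 34.4700 psu.
Increase required: 34.4700 − 29.78 = 4.6900 psu.

34.47 psu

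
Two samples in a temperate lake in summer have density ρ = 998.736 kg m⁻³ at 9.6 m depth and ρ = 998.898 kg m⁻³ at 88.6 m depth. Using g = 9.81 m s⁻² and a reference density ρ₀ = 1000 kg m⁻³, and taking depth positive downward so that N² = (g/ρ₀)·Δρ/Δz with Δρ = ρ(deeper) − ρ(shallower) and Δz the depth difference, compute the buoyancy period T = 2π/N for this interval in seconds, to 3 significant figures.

Δρ = 998.898 − 998.736 = 0.162 kg m⁻³ over Δz = 88.6 − 9.6 = 79 m.
N² = (9.81/1000) × (0.162/79) = 2.0117 × 10⁻⁵ s⁻².
N = √(2.0117 × 10⁻⁵) = 4.4852 × 10⁻³ rad s⁻¹, so T = 2π/N = 1.4009 × 10³ s ≈ 1.40 × 10³ s.

1.40 × 10³ s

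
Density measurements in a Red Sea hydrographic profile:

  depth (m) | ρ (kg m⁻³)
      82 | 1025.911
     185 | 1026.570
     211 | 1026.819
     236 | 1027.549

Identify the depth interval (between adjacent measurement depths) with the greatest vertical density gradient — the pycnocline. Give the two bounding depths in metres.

Compute the density gradient over each adjacent pair:
  82–185 m: Δρ/Δz = 0.659/103 = 6.4 × 10⁻³ kg m⁻⁴
  185–211 m: Δρ/Δz = 0.249/26 = 9.6 × 10⁻³ kg m⁻⁴
  211–236 m: Δρ/Δz = 0.730/25 = 0.029 kg m⁻⁴
The largest gradient is in the 211–236 m interval — the pycnocline.

211–236 m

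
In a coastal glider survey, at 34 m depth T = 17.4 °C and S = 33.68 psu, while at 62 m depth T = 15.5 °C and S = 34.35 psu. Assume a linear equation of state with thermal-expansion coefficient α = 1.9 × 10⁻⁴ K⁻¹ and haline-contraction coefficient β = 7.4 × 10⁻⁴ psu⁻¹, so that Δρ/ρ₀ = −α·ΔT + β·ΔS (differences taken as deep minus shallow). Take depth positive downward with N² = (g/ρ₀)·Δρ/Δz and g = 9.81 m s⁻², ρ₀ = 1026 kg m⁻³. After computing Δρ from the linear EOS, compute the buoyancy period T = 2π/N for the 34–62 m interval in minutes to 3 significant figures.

ΔT = -1.9 K, ΔS = +0.67 psu (deep − shallow).
Δρ/ρ₀ = −αΔT + βΔS = 3.61 × 10⁻⁴ + 4.958 × 10⁻⁴ = 8.568 × 10⁻⁴, so Δρ ≈ 0.8791 kg m⁻³.
N² = (g/ρ₀)·Δρ/Δz = g·(Δρ/ρ₀)/Δz = 9.81 × 8.568 × 10⁻⁴ / 28 = 3.0019 × 10⁻⁴ s⁻².
N = √(3.0019 × 10⁻⁴) = 0.017326 rad s⁻¹ → T = 2π/N = 362.64 s = 6.0440 min ≈ 6.04 min.

6.04 min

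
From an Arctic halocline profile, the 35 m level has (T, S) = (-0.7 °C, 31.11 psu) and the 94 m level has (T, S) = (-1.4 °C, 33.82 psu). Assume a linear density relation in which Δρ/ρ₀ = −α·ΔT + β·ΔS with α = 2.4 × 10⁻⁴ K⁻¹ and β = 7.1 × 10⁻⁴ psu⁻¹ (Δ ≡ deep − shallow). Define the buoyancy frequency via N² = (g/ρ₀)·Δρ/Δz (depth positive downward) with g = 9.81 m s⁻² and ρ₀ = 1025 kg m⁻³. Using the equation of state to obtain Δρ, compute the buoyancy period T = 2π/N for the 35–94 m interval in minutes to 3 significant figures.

ΔT = -0.7 K, ΔS = +2.71 psu (deep − shallow).
Δρ/ρ₀ = −αΔT + βΔS = 1.68 × 10⁻⁴ + 1.9241 × 10⁻³ = 2.0921 × 10⁻³, so Δρ ≈ 2.144 kg m⁻³.
N² = (g/ρ₀)·Δρ/Δz = g·(Δρ/ρ₀)/Δz = 9.81 × 2.0921 × 10⁻³ / 59 = 3.4786 × 10⁻⁴ s⁻².
N = √(3.4786 × 10⁻⁴) = 0.018651 rad s⁻¹ → T = 2π/N = 336.88 s = 5.6147 min ≈ 5.61 min.

5.61 min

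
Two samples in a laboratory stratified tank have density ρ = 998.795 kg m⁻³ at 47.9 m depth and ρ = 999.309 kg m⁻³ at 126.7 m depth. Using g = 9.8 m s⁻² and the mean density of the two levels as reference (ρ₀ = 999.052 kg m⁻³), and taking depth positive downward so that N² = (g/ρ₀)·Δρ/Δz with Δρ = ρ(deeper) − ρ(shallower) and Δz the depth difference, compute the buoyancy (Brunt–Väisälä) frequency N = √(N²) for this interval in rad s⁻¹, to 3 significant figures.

8.00 × 10⁻³ rad s⁻¹

Δρ = 999.309 − 998.795 = 0.514 kg m⁻³ over Δz = 126.7 − 47.9 = 78.8 m.
N² = (9.8/999.052) × (0.514/78.8) = 6.3985 × 10⁻⁵ s⁻².
N = √(6.3985 × 10⁻⁵) = 7.9991 × 10⁻³ rad s⁻¹ ≈ 8.00 × 10⁻³ rad s⁻¹.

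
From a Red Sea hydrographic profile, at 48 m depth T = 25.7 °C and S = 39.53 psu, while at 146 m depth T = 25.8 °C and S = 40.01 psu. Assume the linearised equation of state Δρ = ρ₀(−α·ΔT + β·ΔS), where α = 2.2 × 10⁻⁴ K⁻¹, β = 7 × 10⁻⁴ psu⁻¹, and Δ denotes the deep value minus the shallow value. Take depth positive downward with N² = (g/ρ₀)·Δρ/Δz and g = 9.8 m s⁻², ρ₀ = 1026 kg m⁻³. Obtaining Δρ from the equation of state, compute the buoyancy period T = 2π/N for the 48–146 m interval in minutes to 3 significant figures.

18.7 min

ΔT = +0.1 K, ΔS = +0.48 psu (deep − shallow).
Δρ/ρ₀ = −αΔT + βΔS = -2.20 × 10⁻⁵ + 3.36 × 10⁻⁴ = 3.14 × 10⁻⁴, so Δρ ≈ 0.3222 kg m⁻³.
N² = (g/ρ₀)·Δρ/Δz = g·(Δρ/ρ₀)/Δz = 9.8 × 3.14 × 10⁻⁴ / 98 = 3.1400 × 10⁻⁵ s⁻².
N = √(3.1400 × 10⁻⁵) = 5.6036 × 10⁻³ rad s⁻¹ → T = 2π/N = 1.1213 × 10³ s = 18.688 min ≈ 18.7 min.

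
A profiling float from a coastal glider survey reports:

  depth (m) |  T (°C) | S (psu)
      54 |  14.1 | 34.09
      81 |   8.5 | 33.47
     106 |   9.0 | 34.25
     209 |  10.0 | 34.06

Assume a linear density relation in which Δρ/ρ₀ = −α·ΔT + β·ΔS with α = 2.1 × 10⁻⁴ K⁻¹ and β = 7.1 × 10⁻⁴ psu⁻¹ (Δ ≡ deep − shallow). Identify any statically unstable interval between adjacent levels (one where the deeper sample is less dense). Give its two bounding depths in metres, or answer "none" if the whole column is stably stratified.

Evaluate Δρ/ρ₀ = −αΔT + βΔS across each adjacent pair:
  54–81 m: −αΔT+βΔS = −(2.1 × 10⁻⁴)(-5.6)+(7.1 × 10⁻⁴)(-0.62) = 7.4 × 10⁻⁴ → stable
  81–106 m: −αΔT+βΔS = −(2.1 × 10⁻⁴)(+0.5)+(7.1 × 10⁻⁴)(+0.78) = 4.5 × 10⁻⁴ → stable
  106–209 m: −αΔT+βΔS = −(2.1 × 10⁻⁴)(+1.0)+(7.1 × 10⁻⁴)(-0.19) = -3.4 × 10⁻⁴ → UNSTABLE
The 106–209 m interval has Δρ < 0: lighter water underlies denser water.

106–209 m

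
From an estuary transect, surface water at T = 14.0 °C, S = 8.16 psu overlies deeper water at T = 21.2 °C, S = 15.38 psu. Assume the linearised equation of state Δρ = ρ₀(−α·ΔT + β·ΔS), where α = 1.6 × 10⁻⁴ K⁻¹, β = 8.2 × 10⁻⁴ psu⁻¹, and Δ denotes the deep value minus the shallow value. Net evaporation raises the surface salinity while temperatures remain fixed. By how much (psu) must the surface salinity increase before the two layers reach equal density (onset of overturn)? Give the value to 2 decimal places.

Neutral buoyancy requires −α(T_deep − T_surf) + β(S_deep − S_surf′) = 0.
S_surf′ = S_deep − (α/β)·ΔT = 15.38 − (1.6 × 10⁻⁴/8.2 × 10⁻⁴)·(+7.2) = 13.9751 psu.
Increase required: 13.9751 − 8.16 = 5.8151 psu.

5.82 psu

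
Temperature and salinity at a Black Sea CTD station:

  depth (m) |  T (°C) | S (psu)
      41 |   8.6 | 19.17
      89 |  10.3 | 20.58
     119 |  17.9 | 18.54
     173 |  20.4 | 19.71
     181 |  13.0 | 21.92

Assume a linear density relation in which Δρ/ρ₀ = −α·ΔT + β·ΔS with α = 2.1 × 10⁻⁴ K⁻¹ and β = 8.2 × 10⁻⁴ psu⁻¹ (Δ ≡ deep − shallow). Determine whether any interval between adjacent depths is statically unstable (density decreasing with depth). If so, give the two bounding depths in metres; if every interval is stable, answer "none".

89–119 m

Evaluate Δρ/ρ₀ = −αΔT + βΔS across each adjacent pair:
  41–89 m: −αΔT+βΔS = −(2.1 × 10⁻⁴)(+1.7)+(8.2 × 10⁻⁴)(+1.41) = 8.0 × 10⁻⁴ → stable
  89–119 m: −αΔT+βΔS = −(2.1 × 10⁻⁴)(+7.6)+(8.2 × 10⁻⁴)(-2.04) = -3.3 × 10⁻³ → UNSTABLE
  119–173 m: −αΔT+βΔS = −(2.1 × 10⁻⁴)(+2.5)+(8.2 × 10⁻⁴)(+1.17) = 4.3 × 10⁻⁴ → stable
  173–181 m: −αΔT+βΔS = −(2.1 × 10⁻⁴)(-7.4)+(8.2 × 10⁻⁴)(+2.21) = 3.4 × 10⁻³ → stable
The 89–119 m interval has Δρ < 0: lighter water underlies denser water.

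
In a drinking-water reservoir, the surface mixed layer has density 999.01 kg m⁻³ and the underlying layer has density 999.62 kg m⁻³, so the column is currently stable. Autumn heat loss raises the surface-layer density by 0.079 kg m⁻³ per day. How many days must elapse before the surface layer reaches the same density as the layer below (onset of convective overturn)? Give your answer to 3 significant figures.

7.72 days

Density deficit of the surface layer: 999.62 − 999.01 = 0.61 kg m⁻³.
Required change = 0.61 / 0.079 = 7.72 days.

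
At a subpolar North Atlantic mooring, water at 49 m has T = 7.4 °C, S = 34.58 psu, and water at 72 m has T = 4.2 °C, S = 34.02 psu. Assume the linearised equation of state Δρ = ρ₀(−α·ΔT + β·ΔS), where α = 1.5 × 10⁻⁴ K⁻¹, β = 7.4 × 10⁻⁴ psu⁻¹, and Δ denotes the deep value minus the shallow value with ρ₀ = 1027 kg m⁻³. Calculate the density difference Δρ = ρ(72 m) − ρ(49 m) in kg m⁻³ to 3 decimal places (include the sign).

ΔT = -3.2 K, ΔS = -0.56 psu (deep − shallow).
Δρ/ρ₀ = −(1.5 × 10⁻⁴)(-3.2) + (7.4 × 10⁻⁴)(-0.56) = 6.56 × 10⁻⁵.
Δρ = 1027 × (6.56 × 10⁻⁵) = +0.067 kg m⁻³.
Positive Δρ: denser below, stable.

+0.067 kg m⁻³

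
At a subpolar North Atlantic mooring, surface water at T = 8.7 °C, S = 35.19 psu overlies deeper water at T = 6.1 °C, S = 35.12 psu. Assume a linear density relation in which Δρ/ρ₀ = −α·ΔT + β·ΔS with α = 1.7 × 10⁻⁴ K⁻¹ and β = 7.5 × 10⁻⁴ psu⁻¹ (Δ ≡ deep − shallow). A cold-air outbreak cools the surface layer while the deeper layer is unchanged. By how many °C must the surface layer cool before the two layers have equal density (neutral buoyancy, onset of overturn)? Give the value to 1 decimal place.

Neutral buoyancy requires Δρ = 0, i.e. −α(T_deep − T_surf′) + β(S_deep − S_surf) = 0.
T_surf′ = T_deep − (β/α)·ΔS = 6.1 − (7.5 × 10⁻⁴/1.7 × 10⁻⁴)·(-0.07) = 6.409 °C.
Cooling required: 8.7 − (6.409) = 2.291 °C.

2.3 °C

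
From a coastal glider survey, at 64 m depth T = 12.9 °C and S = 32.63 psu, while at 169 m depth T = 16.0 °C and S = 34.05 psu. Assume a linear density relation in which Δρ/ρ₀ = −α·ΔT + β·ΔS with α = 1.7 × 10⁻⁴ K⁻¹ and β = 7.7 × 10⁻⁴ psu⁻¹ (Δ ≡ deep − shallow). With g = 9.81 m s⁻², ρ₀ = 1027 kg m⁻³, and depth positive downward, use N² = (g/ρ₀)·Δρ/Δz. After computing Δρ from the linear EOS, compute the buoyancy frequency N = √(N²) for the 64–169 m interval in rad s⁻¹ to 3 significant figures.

7.27 × 10⁻³ rad s⁻¹

ΔT = +3.1 K, ΔS = +1.42 psu (deep − shallow).
Δρ/ρ₀ = −αΔT + βΔS = -5.27 × 10⁻⁴ + 1.0934 × 10⁻³ = 5.664 × 10⁻⁴, so Δρ ≈ 0.5817 kg m⁻³.
N² = (g/ρ₀)·Δρ/Δz = g·(Δρ/ρ₀)/Δz = 9.81 × 5.664 × 10⁻⁴ / 105 = 5.2918 × 10⁻⁵ s⁻².
N = √(5.2918 × 10⁻⁵) = 7.2745 × 10⁻³ rad s⁻¹ ≈ 7.27 × 10⁻³ rad s⁻¹.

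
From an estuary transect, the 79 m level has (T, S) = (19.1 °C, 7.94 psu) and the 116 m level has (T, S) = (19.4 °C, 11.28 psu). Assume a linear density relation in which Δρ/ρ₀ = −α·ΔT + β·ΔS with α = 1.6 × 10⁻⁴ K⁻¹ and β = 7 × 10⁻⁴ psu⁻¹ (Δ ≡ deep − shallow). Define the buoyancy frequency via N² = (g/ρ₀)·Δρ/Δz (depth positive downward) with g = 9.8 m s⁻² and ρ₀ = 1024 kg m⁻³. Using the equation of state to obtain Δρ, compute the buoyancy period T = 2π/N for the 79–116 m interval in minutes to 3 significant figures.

ΔT = +0.3 K, ΔS = +3.34 psu (deep − shallow).
Δρ/ρ₀ = −αΔT + βΔS = -4.80 × 10⁻⁵ + 2.338 × 10⁻³ = 2.29 × 10⁻³, so Δρ ≈ 2.345 kg m⁻³.
N² = (g/ρ₀)·Δρ/Δz = g·(Δρ/ρ₀)/Δz = 9.8 × 2.29 × 10⁻³ / 37 = 6.0654 × 10⁻⁴ s⁻².
N = √(6.0654 × 10⁻⁴) = 0.024628 rad s⁻¹ → T = 2π/N = 255.12 s = 4.2520 min ≈ 4.25 min.

4.25 min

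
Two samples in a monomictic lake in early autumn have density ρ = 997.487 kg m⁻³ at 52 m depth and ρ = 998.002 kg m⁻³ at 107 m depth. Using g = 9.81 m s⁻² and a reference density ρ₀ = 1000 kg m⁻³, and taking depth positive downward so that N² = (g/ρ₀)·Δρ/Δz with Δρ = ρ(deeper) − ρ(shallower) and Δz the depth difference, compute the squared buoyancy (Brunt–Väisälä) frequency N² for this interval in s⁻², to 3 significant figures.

9.19 × 10⁻⁵ s⁻²

Δρ = 998.002 − 997.487 = 0.515 kg m⁻³ over Δz = 107 − 52 = 55 m.
N² = (9.81/1000) × (0.515/55) = 9.1857 × 10⁻⁵ s⁻² ≈ 9.19 × 10⁻⁵ s⁻².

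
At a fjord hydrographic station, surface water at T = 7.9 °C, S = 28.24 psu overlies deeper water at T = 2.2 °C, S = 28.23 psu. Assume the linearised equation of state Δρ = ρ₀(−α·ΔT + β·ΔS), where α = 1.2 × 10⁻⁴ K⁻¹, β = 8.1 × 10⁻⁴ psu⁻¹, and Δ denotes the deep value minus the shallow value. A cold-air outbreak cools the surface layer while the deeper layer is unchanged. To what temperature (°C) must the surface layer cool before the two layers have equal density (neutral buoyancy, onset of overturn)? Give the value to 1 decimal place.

2.3 °C

Neutral buoyancy requires Δρ = 0, i.e. −α(T_deep − T_surf′) + β(S_deep − S_surf) = 0.
T_surf′ = T_deep − (β/α)·ΔS = 2.2 − (8.1 × 10⁻⁴/1.2 × 10⁻⁴)·(-0.01) = 2.268 °C.
Cooling required: 7.9 − (2.268) = 5.632 °C.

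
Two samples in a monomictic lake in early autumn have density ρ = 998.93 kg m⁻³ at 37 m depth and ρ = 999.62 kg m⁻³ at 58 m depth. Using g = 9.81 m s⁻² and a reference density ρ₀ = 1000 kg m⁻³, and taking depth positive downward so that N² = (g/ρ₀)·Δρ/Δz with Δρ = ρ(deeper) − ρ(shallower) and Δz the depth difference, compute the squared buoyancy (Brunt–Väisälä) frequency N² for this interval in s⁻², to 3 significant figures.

3.22 × 10⁻⁴ s⁻²

Δρ = 999.62 − 998.93 = 0.69 kg m⁻³ over Δz = 58 − 37 = 21 m.
N² = (9.81/1000) × (0.69/21) = 3.2233 × 10⁻⁴ s⁻² ≈ 3.22 × 10⁻⁴ s⁻².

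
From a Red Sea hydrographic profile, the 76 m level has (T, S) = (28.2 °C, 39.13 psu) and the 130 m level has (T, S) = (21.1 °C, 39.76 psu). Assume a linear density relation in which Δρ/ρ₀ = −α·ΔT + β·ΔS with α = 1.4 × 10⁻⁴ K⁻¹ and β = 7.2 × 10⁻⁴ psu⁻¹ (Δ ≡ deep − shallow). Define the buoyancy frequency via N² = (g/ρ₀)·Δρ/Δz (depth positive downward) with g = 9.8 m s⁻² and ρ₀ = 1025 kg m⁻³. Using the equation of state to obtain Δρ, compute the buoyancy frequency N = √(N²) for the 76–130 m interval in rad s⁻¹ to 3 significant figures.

ΔT = -7.1 K, ΔS = +0.63 psu (deep − shallow).
Δρ/ρ₀ = −αΔT + βΔS = 9.94 × 10⁻⁴ + 4.536 × 10⁻⁴ = 1.4476 × 10⁻³, so Δρ ≈ 1.484 kg m⁻³.
N² = (g/ρ₀)·Δρ/Δz = g·(Δρ/ρ₀)/Δz = 9.8 × 1.4476 × 10⁻³ / 54 = 2.6271 × 10⁻⁴ s⁻².
N = √(2.6271 × 10⁻⁴) = 0.016208 rad s⁻¹ ≈ 0.0162 rad s⁻¹.

0.0162 rad s⁻¹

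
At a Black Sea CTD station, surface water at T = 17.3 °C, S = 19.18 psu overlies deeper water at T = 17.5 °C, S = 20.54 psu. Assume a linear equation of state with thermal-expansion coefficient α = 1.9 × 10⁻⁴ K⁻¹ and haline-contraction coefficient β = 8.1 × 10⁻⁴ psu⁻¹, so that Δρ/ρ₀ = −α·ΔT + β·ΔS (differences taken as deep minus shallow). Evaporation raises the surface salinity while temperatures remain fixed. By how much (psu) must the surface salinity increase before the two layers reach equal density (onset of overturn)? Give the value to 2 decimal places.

Neutral buoyancy requires −α(T_deep − T_surf) + β(S_deep − S_surf′) = 0.
S_surf′ = S_deep − (α/β)·ΔT = 20.54 − (1.9 × 10⁻⁴/8.1 × 10⁻⁴)·(+0.2) = 20.4931 psu.
Increase required: 20.4931 − 19.18 = 1.3131 psu.

1.31 psu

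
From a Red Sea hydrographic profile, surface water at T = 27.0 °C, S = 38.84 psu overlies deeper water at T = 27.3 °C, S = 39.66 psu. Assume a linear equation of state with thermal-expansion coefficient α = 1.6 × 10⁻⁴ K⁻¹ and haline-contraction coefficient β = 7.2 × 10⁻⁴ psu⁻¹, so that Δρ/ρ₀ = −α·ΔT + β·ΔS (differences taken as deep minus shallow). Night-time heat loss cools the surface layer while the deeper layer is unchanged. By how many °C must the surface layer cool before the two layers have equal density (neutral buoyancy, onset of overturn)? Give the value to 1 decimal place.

Neutral buoyancy requires Δρ = 0, i.e. −α(T_deep − T_surf′) + β(S_deep − S_surf) = 0.
T_surf′ = T_deep − (β/α)·ΔS = 27.3 − (7.2 × 10⁻⁴/1.6 × 10⁻⁴)·(+0.82) = 23.610 °C.
Cooling required: 27.0 − (23.610) = 3.390 °C.

3.4 °C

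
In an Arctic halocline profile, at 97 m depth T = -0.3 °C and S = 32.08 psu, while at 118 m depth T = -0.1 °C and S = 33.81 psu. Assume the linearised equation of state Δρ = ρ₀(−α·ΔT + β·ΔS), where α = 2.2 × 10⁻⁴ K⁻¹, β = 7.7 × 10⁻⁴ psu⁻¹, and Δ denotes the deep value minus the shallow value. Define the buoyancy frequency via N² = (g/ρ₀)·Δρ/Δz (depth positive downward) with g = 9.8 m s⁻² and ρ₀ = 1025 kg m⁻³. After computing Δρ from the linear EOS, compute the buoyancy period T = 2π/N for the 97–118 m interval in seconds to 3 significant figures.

256 s

ΔT = +0.2 K, ΔS = +1.73 psu (deep − shallow).
Δρ/ρ₀ = −αΔT + βΔS = -4.40 × 10⁻⁵ + 1.3321 × 10⁻³ = 1.2881 × 10⁻³, so Δρ ≈ 1.320 kg m⁻³.
N² = (g/ρ₀)·Δρ/Δz = g·(Δρ/ρ₀)/Δz = 9.8 × 1.2881 × 10⁻³ / 21 = 6.0111 × 10⁻⁴ s⁻².
N = √(6.0111 × 10⁻⁴) = 0.024518 rad s⁻¹ → T = 2π/N = 256.27 s ≈ 256 s.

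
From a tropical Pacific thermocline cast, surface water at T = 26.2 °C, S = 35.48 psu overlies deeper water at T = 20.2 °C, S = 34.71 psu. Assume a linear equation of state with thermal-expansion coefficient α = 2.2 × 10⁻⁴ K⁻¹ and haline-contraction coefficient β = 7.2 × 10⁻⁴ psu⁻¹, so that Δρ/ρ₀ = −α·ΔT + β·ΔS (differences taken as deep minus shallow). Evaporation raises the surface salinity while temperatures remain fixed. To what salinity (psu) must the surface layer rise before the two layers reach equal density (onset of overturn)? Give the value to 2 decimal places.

36.54 psu

Neutral buoyancy requires −α(T_deep − T_surf) + β(S_deep − S_surf′) = 0.
S_surf′ = S_deep − (α/β)·ΔT = 34.71 − (2.2 × 10⁻⁴/7.2 × 10⁻⁴)·(-6.0) = 36.5433 psu.
Increase required: 36.5433 − 35.48 = 1.0633 psu.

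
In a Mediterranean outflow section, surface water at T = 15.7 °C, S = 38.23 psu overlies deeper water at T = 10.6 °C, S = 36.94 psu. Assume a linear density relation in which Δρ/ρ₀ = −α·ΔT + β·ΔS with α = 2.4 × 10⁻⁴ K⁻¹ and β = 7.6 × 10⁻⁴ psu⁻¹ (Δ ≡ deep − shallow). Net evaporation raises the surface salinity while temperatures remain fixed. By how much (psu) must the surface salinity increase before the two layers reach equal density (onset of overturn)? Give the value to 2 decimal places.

0.32 psu

Neutral buoyancy requires −α(T_deep − T_surf) + β(S_deep − S_surf′) = 0.
S_surf′ = S_deep − (α/β)·ΔT = 36.94 − (2.4 × 10⁻⁴/7.6 × 10⁻⁴)·(-5.1) = 38.5505 psu.
Increase required: 38.5505 − 38.23 = 0.3205 psu.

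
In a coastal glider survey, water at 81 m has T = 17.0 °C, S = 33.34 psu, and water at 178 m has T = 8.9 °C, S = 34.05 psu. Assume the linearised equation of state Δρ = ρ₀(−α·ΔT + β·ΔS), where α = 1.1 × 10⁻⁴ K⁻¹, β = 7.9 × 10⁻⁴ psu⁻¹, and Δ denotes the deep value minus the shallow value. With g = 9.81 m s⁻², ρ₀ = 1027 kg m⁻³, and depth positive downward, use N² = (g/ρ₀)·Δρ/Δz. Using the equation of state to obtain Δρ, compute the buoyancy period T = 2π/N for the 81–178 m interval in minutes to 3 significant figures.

ΔT = -8.1 K, ΔS = +0.71 psu (deep − shallow).
Δρ/ρ₀ = −αΔT + βΔS = 8.91 × 10⁻⁴ + 5.609 × 10⁻⁴ = 1.4519 × 10⁻³, so Δρ ≈ 1.491 kg m⁻³.
N² = (g/ρ₀)·Δρ/Δz = g·(Δρ/ρ₀)/Δz = 9.81 × 1.4519 × 10⁻³ / 97 = 1.4684 × 10⁻⁴ s⁻².
N = √(1.4684 × 10⁻⁴) = 0.012118 rad s⁻¹ → T = 2π/N = 518.50 s = 8.6417 min ≈ 8.64 min.

8.64 min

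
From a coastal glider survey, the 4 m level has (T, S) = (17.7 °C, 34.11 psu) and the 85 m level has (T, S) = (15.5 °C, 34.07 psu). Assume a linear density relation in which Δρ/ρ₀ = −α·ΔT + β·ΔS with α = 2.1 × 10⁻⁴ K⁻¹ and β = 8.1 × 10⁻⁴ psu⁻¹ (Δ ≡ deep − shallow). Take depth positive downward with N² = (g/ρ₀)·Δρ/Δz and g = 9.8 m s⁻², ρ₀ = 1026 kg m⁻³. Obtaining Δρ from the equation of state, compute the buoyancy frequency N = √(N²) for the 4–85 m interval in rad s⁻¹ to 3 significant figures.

7.21 × 10⁻³ rad s⁻¹

ΔT = -2.2 K, ΔS = -0.04 psu (deep − shallow).
Δρ/ρ₀ = −αΔT + βΔS = 4.62 × 10⁻⁴ − 3.24 × 10⁻⁵ = 4.296 × 10⁻⁴, so Δρ ≈ 0.4408 kg m⁻³.
N² = (g/ρ₀)·Δρ/Δz = g·(Δρ/ρ₀)/Δz = 9.8 × 4.296 × 10⁻⁴ / 81 = 5.1976 × 10⁻⁵ s⁻².
N = √(5.1976 × 10⁻⁵) = 7.2094 × 10⁻³ rad s⁻¹ ≈ 7.21 × 10⁻³ rad s⁻¹.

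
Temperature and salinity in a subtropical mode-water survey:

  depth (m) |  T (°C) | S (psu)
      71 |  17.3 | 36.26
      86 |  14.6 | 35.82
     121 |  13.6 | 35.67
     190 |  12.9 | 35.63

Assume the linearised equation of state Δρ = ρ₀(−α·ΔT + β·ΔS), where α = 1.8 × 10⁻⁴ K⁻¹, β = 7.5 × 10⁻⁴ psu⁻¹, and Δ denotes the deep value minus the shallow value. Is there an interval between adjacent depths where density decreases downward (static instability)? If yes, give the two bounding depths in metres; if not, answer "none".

none

Evaluate Δρ/ρ₀ = −αΔT + βΔS across each adjacent pair:
  71–86 m: −αΔT+βΔS = −(1.8 × 10⁻⁴)(-2.7)+(7.5 × 10⁻⁴)(-0.44) = 1.6 × 10⁻⁴ → stable
  86–121 m: −αΔT+βΔS = −(1.8 × 10⁻⁴)(-1.0)+(7.5 × 10⁻⁴)(-0.15) = 6.8 × 10⁻⁵ → stable
  121–190 m: −αΔT+βΔS = −(1.8 × 10⁻⁴)(-0.7)+(7.5 × 10⁻⁴)(-0.04) = 9.6 × 10⁻⁵ → stable
Every interval has Δρ > 0: the column is stably stratified throughout.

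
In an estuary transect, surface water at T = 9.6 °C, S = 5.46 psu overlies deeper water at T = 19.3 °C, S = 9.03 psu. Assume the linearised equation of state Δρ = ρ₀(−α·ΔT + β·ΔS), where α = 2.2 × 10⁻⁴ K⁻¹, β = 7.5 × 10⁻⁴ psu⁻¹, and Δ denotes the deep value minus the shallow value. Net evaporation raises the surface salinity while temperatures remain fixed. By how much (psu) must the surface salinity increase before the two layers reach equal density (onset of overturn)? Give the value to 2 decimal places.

Neutral buoyancy requires −α(T_deep − T_surf) + β(S_deep − S_surf′) = 0.
S_surf′ = S_deep − (α/β)·ΔT = 9.03 − (2.2 × 10⁻⁴/7.5 × 10⁻⁴)·(+9.7) = 6.1847 psu.
Increase required: 6.1847 − 5.46 = 0.7247 psu.

0.72 psu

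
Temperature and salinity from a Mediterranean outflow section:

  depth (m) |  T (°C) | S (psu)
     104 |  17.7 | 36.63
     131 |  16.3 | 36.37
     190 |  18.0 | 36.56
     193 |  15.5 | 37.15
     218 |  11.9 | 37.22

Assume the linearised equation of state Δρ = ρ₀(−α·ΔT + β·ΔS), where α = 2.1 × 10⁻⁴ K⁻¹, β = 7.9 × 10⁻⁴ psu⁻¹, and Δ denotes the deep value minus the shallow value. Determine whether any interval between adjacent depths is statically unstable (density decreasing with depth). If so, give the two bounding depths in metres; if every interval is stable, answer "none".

131–190 m

Evaluate Δρ/ρ₀ = −αΔT + βΔS across each adjacent pair:
  104–131 m: −αΔT+βΔS = −(2.1 × 10⁻⁴)(-1.4)+(7.9 × 10⁻⁴)(-0.26) = 8.9 × 10⁻⁵ → stable
  131–190 m: −αΔT+βΔS = −(2.1 × 10⁻⁴)(+1.7)+(7.9 × 10⁻⁴)(+0.19) = -2.1 × 10⁻⁴ → UNSTABLE
  190–193 m: −αΔT+βΔS = −(2.1 × 10⁻⁴)(-2.5)+(7.9 × 10⁻⁴)(+0.59) = 9.9 × 10⁻⁴ → stable
  193–218 m: −αΔT+βΔS = −(2.1 × 10⁻⁴)(-3.6)+(7.9 × 10⁻⁴)(+0.07) = 8.1 × 10⁻⁴ → stable
The 131–190 m interval has Δρ < 0: lighter water underlies denser water.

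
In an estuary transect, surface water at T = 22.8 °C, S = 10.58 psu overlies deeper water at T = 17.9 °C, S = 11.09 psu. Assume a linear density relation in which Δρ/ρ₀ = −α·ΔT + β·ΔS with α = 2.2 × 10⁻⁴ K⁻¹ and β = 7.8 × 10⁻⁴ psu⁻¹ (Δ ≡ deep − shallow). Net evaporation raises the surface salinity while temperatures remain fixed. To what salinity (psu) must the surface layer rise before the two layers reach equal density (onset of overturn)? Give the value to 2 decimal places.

12.47 psu

Neutral buoyancy requires −α(T_deep − T_surf) + β(S_deep − S_surf′) = 0.
S_surf′ = S_deep − (α/β)·ΔT = 11.09 − (2.2 × 10⁻⁴/7.8 × 10⁻⁴)·(-4.9) = 12.4721 psu.
Increase required: 12.4721 − 10.58 = 1.8921 psu.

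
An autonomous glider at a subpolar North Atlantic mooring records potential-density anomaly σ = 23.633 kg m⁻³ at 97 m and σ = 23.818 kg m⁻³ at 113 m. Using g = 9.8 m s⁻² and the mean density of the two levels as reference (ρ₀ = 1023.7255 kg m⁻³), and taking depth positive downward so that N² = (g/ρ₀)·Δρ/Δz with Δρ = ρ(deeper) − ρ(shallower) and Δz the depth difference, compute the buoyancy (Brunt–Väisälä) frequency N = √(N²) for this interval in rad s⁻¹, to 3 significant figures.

0.0105 rad s⁻¹

Δρ = 1023.818 − 1023.633 = 0.185 kg m⁻³ over Δz = 113 − 97 = 16 m.
N² = (9.8/1023.7255) × (0.185/16) = 1.1069 × 10⁻⁴ s⁻².
N = √(1.1069 × 10⁻⁴) = 0.010521 rad s⁻¹ ≈ 0.0105 rad s⁻¹.
N² > 0, so the interval is statically stable.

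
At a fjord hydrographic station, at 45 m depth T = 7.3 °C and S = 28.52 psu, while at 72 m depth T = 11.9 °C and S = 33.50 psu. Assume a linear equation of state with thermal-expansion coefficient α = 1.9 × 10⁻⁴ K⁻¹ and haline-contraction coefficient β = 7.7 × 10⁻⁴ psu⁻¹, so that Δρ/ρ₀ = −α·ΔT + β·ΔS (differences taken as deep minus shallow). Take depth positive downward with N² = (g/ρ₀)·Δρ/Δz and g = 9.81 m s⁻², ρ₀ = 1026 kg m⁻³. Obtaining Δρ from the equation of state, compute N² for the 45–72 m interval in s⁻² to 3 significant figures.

ΔT = +4.6 K, ΔS = +4.98 psu (deep − shallow).
Δρ/ρ₀ = −αΔT + βΔS = -8.74 × 10⁻⁴ + 3.8346 × 10⁻³ = 2.9606 × 10⁻³, so Δρ ≈ 3.038 kg m⁻³.
N² = (g/ρ₀)·Δρ/Δz = g·(Δρ/ρ₀)/Δz = 9.81 × 2.9606 × 10⁻³ / 27 = 1.0757 × 10⁻³ s⁻² ≈ 1.08 × 10⁻³ s⁻².

1.08 × 10⁻³ s⁻²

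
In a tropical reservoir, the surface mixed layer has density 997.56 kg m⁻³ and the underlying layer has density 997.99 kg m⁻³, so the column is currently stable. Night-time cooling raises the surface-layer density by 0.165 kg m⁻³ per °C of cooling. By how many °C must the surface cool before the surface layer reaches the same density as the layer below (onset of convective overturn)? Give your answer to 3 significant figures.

2.61 °C

Density deficit of the surface layer: 997.99 − 997.56 = 0.43 kg m⁻³.
Required change = 0.43 / 0.165 = 2.61 °C.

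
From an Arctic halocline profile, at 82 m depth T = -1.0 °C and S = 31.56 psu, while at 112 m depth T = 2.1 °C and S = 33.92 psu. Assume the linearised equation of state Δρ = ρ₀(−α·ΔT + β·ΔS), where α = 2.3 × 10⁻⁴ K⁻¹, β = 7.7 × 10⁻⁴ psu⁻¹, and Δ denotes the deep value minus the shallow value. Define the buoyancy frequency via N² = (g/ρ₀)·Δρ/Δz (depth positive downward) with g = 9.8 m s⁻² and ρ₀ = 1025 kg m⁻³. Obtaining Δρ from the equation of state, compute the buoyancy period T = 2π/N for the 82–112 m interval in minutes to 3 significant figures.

5.51 min

ΔT = +3.1 K, ΔS = +2.36 psu (deep − shallow).
Δρ/ρ₀ = −αΔT + βΔS = -7.13 × 10⁻⁴ + 1.8172 × 10⁻³ = 1.1042 × 10⁻³, so Δρ ≈ 1.132 kg m⁻³.
N² = (g/ρ₀)·Δρ/Δz = g·(Δρ/ρ₀)/Δz = 9.8 × 1.1042 × 10⁻³ / 30 = 3.6071 × 10⁻⁴ s⁻².
N = √(3.6071 × 10⁻⁴) = 0.018992 rad s⁻¹ → T = 2π/N = 330.83 s = 5.5138 min ≈ 5.51 min.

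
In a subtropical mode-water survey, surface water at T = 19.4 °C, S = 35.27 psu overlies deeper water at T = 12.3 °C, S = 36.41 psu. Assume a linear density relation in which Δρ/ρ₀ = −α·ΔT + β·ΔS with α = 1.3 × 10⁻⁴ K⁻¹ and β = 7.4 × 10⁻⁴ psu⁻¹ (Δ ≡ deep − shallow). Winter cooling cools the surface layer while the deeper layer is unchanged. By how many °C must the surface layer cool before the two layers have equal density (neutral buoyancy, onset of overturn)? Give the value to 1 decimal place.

Neutral buoyancy requires Δρ = 0, i.e. −α(T_deep − T_surf′) + β(S_deep − S_surf) = 0.
T_surf′ = T_deep − (β/α)·ΔS = 12.3 − (7.4 × 10⁻⁴/1.3 × 10⁻⁴)·(+1.14) = 5.811 °C.
Cooling required: 19.4 − (5.811) = 13.589 °C.

13.6 °C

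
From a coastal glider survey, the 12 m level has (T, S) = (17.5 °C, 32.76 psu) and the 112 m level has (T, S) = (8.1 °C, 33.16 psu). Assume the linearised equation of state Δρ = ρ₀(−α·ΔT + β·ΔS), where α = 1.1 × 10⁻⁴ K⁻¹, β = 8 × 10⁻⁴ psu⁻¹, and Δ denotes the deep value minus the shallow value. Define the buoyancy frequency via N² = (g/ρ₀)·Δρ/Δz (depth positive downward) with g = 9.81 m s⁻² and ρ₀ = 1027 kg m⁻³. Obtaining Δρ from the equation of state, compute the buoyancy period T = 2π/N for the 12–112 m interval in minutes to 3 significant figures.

ΔT = -9.4 K, ΔS = +0.40 psu (deep − shallow).
Δρ/ρ₀ = −αΔT + βΔS = 1.034 × 10⁻³ + 3.20 × 10⁻⁴ = 1.354 × 10⁻³, so Δρ ≈ 1.391 kg m⁻³.
N² = (g/ρ₀)·Δρ/Δz = g·(Δρ/ρ₀)/Δz = 9.81 × 1.354 × 10⁻³ / 100 = 1.3283 × 10⁻⁴ s⁻².
N = √(1.3283 × 10⁻⁴) = 0.011525 rad s⁻¹ → T = 2π/N = 545.18 s = 9.0863 min ≈ 9.09 min.

9.09 min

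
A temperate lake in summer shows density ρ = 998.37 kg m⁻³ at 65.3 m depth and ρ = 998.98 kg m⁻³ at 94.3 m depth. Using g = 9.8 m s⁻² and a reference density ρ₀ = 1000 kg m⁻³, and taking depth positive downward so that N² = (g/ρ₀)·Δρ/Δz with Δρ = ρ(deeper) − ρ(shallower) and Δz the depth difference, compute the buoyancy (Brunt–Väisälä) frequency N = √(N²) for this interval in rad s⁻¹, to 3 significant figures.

Δρ = 998.98 − 998.37 = 0.61 kg m⁻³ over Δz = 94.3 − 65.3 = 29 m.
N² = (9.8/1000) × (0.61/29) = 2.0614 × 10⁻⁴ s⁻².
N = √(2.0614 × 10⁻⁴) = 0.014358 rad s⁻¹ ≈ 0.0144 rad s⁻¹.

0.0144 rad s⁻¹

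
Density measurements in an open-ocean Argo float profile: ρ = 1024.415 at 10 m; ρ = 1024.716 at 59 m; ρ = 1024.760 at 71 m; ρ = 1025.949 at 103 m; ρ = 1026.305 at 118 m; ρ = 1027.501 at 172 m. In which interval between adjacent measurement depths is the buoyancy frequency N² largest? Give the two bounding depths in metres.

Compute the density gradient over each adjacent pair:
  10–59 m: Δρ/Δz = 0.301/49 = 6.1 × 10⁻³ kg m⁻⁴
  59–71 m: Δρ/Δz = 0.044/12 = 3.7 × 10⁻³ kg m⁻⁴
  71–103 m: Δρ/Δz = 1.189/32 = 0.037 kg m⁻⁴
  103–118 m: Δρ/Δz = 0.356/15 = 0.024 kg m⁻⁴
  118–172 m: Δρ/Δz = 1.196/54 = 0.022 kg m⁻⁴
The largest gradient is in the 71–103 m interval — the pycnocline.

71–103 m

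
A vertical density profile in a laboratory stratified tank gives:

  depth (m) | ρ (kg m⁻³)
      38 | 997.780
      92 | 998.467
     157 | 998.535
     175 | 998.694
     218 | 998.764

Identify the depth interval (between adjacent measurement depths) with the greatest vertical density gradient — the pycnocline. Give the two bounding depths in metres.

Compute the density gradient over each adjacent pair:
  38–92 m: Δρ/Δz = 0.687/54 = 0.013 kg m⁻⁴
  92–157 m: Δρ/Δz = 0.068/65 = 1.0 × 10⁻³ kg m⁻⁴
  157–175 m: Δρ/Δz = 0.159/18 = 8.8 × 10⁻³ kg m⁻⁴
  175–218 m: Δρ/Δz = 0.070/43 = 1.6 × 10⁻³ kg m⁻⁴
The largest gradient is in the 38–92 m interval — the pycnocline.

38–92 m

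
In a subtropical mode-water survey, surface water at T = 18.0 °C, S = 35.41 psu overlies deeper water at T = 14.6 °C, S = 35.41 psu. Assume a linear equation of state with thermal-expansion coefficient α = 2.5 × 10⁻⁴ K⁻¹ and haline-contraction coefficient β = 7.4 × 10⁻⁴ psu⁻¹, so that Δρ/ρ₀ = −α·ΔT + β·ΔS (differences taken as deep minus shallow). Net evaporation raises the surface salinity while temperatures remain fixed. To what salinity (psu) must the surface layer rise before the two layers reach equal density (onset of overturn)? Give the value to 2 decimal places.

36.56 psu

Neutral buoyancy requires −α(T_deep − T_surf) + β(S_deep − S_surf′) = 0.
S_surf′ = S_deep − (α/β)·ΔT = 35.41 − (2.5 × 10⁻⁴/7.4 × 10⁻⁴)·(-3.4) = 36.5586 psu.
Increase required: 36.5586 − 35.41 = 1.1486 psu.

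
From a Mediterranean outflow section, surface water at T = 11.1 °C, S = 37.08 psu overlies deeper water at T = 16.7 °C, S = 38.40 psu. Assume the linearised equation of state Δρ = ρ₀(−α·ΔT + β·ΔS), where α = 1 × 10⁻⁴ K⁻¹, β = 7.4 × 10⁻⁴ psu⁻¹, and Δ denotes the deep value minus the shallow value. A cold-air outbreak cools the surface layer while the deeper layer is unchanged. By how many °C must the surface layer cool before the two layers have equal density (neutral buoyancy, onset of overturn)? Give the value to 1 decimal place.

4.2 °C

Neutral buoyancy requires Δρ = 0, i.e. −α(T_deep − T_surf′) + β(S_deep − S_surf) = 0.
T_surf′ = T_deep − (β/α)·ΔS = 16.7 − (7.4 × 10⁻⁴/1 × 10⁻⁴)·(+1.32) = 6.932 °C.
Cooling required: 11.1 − (6.932) = 4.168 °C.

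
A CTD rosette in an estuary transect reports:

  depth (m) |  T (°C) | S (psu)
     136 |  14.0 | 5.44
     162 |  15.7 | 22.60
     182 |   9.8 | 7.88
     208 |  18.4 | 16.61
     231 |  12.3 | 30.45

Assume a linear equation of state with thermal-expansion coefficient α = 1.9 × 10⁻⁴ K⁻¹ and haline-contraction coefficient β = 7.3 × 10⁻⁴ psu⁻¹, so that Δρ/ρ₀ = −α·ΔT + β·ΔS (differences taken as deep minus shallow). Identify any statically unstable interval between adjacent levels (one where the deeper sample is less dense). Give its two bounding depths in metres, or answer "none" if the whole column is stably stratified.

162–182 m

Evaluate Δρ/ρ₀ = −αΔT + βΔS across each adjacent pair:
  136–162 m: −αΔT+βΔS = −(1.9 × 10⁻⁴)(+1.7)+(7.3 × 10⁻⁴)(+17.16) = 0.012 → stable
  162–182 m: −αΔT+βΔS = −(1.9 × 10⁻⁴)(-5.9)+(7.3 × 10⁻⁴)(-14.72) = -9.6 × 10⁻³ → UNSTABLE
  182–208 m: −αΔT+βΔS = −(1.9 × 10⁻⁴)(+8.6)+(7.3 × 10⁻⁴)(+8.73) = 4.7 × 10⁻³ → stable
  208–231 m: −αΔT+βΔS = −(1.9 × 10⁻⁴)(-6.1)+(7.3 × 10⁻⁴)(+13.84) = 0.011 → stable
The 162–182 m interval has Δρ < 0: lighter water underlies denser water.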